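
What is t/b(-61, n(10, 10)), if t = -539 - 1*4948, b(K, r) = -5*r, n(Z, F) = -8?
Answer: -5487/40 ≈ -137.18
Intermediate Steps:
t = -5487 (t = -539 - 4948 = -5487)
t/b(-61, n(10, 10)) = -5487/((-5*(-8))) = -5487/40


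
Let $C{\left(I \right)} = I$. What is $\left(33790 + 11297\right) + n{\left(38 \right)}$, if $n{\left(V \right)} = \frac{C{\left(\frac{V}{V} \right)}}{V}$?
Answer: $\frac{1713307}{38} \approx 45087.0$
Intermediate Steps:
$n{\left(V \right)} = \frac{1}{V}$ ($n{\left(V \right)} = \frac{V \frac{1}{V}}{V} = 1 \frac{1}{V} = \frac{1}{V}$)
$\left(33790 + 11297\right) + n{\left(38 \right)} = \left(33790 + 11297\right) + \frac{1}{38} = 45087 + \frac{1}{38} = \frac{1713307}{38}$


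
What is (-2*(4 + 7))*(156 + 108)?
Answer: -5808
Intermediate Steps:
(-2*(4 + 7))*(156 + 108) = -2*11*264 = -22*264 = -5808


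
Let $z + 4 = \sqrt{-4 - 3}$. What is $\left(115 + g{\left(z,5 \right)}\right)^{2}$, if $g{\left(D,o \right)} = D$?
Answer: $\left(111 + i \sqrt{7}\right)^{2} \approx 12314.0 + 587.36 i$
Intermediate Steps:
$z = -4 + i \sqrt{7}$ ($z = -4 + \sqrt{-4 - 3} = -4 + \sqrt{-7} = -4 + i \sqrt{7} \approx -4.0 + 2.6458 i$)
$\left(115 + g{\left(z,5 \right)}\right)^{2} = \left(115 - \left(4 - i \sqrt{7}\right)\right)^{2} = \left(111 + i \sqrt{7}\right)^{2}$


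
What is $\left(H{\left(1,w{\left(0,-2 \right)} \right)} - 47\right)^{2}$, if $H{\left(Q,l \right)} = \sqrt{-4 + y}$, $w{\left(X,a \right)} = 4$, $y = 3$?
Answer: $\left(47 - i\right)^{2} \approx 2208.0 - 94.0 i$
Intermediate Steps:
$H{\left(Q,l \right)} = i$ ($H{\left(Q,l \right)} = \sqrt{-4 + 3} = \sqrt{-1} = i$)
$\left(H{\left(1,w{\left(0,-2 \right)} \right)} - 47\right)^{2} = \left(i - 47\right)^{2} = \left(-47 + i\right)^{2}$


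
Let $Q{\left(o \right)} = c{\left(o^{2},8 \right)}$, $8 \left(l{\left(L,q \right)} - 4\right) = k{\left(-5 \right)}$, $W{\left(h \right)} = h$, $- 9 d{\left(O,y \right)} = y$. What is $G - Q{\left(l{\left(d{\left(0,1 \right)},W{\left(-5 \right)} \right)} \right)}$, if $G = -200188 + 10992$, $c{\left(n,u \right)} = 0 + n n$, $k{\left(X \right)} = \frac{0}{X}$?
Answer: $-189452$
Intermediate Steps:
$d{\left(O,y \right)} = - \frac{y}{9}$
$k{\left(X \right)} = 0$
$c{\left(n,u \right)} = n^{2}$ ($c{\left(n,u \right)} = 0 + n^{2} = n^{2}$)
$l{\left(L,q \right)} = 4$ ($l{\left(L,q \right)} = 4 + \frac{1}{8} \cdot 0 = 4 + 0 = 4$)
$Q{\left(o \right)} = o^{4}$ ($Q{\left(o \right)} = \left(o^{2}\right)^{2} = o^{4}$)
$G = -189196$
$G - Q{\left(l{\left(d{\left(0,1 \right)},W{\left(-5 \right)} \right)} \right)} = -189196 - 4^{4} = -189196 - 256 = -189452$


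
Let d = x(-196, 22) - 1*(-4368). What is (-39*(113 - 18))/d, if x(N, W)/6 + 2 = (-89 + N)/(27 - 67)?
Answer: -988/1173 ≈ -0.84229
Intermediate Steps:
x(N, W) = 27/20 - 3*N/20 (x(N, W) = -12 + 6*((-89 + N)/(27 - 67)) = -12 + 6*((-89 + N)/(-40)) = -12 + 6*((-89 + N)*(-1/40)) = -12 + 6*(89/40 - N/40) = -12 + (267/20 - 3*N/20) = 27/20 - 3*N/20)
d = 17595/4 (d = (27/20 - 3/20*(-196)) - 1*(-4368) = (27/20 + 147/5) + 4368 = 123/4 + 4368 = 17595/4 ≈ 4398.8)
(-39*(113 - 18))/d = (-39*(113 - 18))/(17595/4) = -39*95*(4/17595) = -3705*4/17595 = -988/1173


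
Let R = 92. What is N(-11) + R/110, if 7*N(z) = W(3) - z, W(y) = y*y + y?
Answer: 1587/385 ≈ 4.1221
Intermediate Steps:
W(y) = y + y**2 (W(y) = y**2 + y = y + y**2)
N(z) = 12/7 - z/7 (N(z) = (3*(1 + 3) - z)/7 = (3*4 - z)/7 = (12 - z)/7 = 12/7 - z/7)
N(-11) + R/110 = (12/7 - 1/7*(-11)) + 92/110 = (12/7 + 11/7) + 92*(1/110) = 23/7 + 46/55 = 1587/385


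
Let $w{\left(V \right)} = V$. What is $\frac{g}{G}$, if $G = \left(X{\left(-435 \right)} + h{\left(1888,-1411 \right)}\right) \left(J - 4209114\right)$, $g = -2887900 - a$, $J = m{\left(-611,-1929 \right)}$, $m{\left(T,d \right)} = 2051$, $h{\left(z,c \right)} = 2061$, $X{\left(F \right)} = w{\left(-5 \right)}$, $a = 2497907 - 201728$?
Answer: $\frac{5184079}{8649721528} \approx 0.00059933$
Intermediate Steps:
$a = 2296179$ ($a = 2497907 - 201728 = 2296179$)
$X{\left(F \right)} = -5$
$J = 2051$
$g = -5184079$ ($g = -2887900 - 2296179 = -5184079$)
$G = -8649721528$ ($G = \left(-5 + 2061\right) \left(2051 - 4209114\right) = 2056 \left(-4207063\right) = -8649721528$)
$\frac{g}{G} = - \frac{5184079}{-8649721528} = \left(-5184079\right) \left(- \frac{1}{8649721528}\right) = \frac{5184079}{8649721528}$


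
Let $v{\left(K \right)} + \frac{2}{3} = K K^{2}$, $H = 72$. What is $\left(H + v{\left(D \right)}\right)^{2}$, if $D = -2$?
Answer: $\frac{36100}{9} \approx 4011.1$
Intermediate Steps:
$v{\left(K \right)} = - \frac{2}{3} + K^{3}$ ($v{\left(K \right)} = - \frac{2}{3} + K K^{2} = - \frac{2}{3} + K^{3}$)
$\left(H + v{\left(D \right)}\right)^{2} = \left(72 + \left(- \frac{2}{3} + \left(-2\right)^{3}\right)\right)^{2} = \left(72 - \frac{26}{3}\right)^{2} = \left(\frac{190}{3}\right)^{2} = \frac{36100}{9}$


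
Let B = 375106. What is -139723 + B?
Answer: 235383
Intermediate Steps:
-139723 + B = -139723 + 375106 = 235383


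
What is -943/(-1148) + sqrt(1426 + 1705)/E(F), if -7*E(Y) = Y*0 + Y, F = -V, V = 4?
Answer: 23/28 + 7*sqrt(3131)/4 ≈ 98.743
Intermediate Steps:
F = -4 (F = -1*4 = -4)
E(Y) = -Y/7 (E(Y) = -(Y*0 + Y)/7 = -(0 + Y)/7 = -Y/7)
-943/(-1148) + sqrt(1426 + 1705)/E(F) = -943/(-1148) + sqrt(1426 + 1705)/((-1/7*(-4))) = -943*(-1/1148) + sqrt(3131)/(4/7) = 23/28 + sqrt(3131)*(7/4) = 23/28 + 7*sqrt(3131)/4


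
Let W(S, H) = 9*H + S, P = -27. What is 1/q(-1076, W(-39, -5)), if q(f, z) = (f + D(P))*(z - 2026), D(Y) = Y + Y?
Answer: 1/2384300 ≈ 4.1941e-7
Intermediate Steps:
D(Y) = 2*Y
W(S, H) = S + 9*H
q(f, z) = (-2026 + z)*(-54 + f) (q(f, z) = (f + 2*(-27))*(z - 2026) = (f - 54)*(-2026 + z) = (-54 + f)*(-2026 + z) = (-2026 + z)*(-54 + f))
1/q(-1076, W(-39, -5)) = 1/(109404 - 2026*(-1076) - 54*(-39 + 9*(-5)) - 1076*(-39 + 9*(-5))) = 1/(109404 + 2179976 - 54*(-39 - 45) - 1076*(-39 - 45)) = 1/(109404 + 2179976 - 54*(-84) - 1076*(-84)) = 1/(109404 + 2179976 + 4536 + 90384) = 1/2384300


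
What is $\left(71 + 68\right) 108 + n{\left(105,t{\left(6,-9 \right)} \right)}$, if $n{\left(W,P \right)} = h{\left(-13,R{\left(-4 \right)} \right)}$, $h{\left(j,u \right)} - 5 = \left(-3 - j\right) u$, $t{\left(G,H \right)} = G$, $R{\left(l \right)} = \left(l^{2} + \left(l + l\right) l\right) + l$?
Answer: $15457$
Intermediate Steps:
$R{\left(l \right)} = l + 3 l^{2}$ ($R{\left(l \right)} = \left(l^{2} + 2 l l\right) + l = \left(l^{2} + 2 l^{2}\right) + l = 3 l^{2} + l = l + 3 l^{2}$)
$h{\left(j,u \right)} = 5 + u \left(-3 - j\right)$ ($h{\left(j,u \right)} = 5 + \left(-3 - j\right) u = 5 + u \left(-3 - j\right)$)
$n{\left(W,P \right)} = 445$ ($n{\left(W,P \right)} = 5 - 3 \left(- 4 \left(1 + 3 \left(-4\right)\right)\right) - - 13 \left(- 4 \left(1 + 3 \left(-4\right)\right)\right) = 5 - 3 \left(- 4 \left(1 - 12\right)\right) - - 13 \left(- 4 \left(1 - 12\right)\right) = 5 - 3 \left(\left(-4\right) \left(-11\right)\right) - - 13 \left(\left(-4\right) \left(-11\right)\right) = 5 - 132 - \left(-13\right) 44 = 5 - 132 + 572 = 445$)
$\left(71 + 68\right) 108 + n{\left(105,t{\left(6,-9 \right)} \right)} = \left(71 + 68\right) 108 + 445 = 139 \cdot 108 + 445 = 15012 + 445 = 15457$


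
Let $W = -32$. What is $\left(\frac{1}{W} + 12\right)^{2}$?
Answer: $\frac{146689}{1024} \approx 143.25$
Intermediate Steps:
$\left(\frac{1}{W} + 12\right)^{2} = \left(\frac{1}{-32} + 12\right)^{2} = \left(- \frac{1}{32} + 12\right)^{2} = \left(\frac{383}{32}\right)^{2} = \frac{146689}{1024}$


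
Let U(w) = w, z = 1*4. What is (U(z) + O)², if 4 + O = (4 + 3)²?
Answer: 2401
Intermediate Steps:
z = 4
O = 45 (O = -4 + (4 + 3)² = -4 + 7² = -4 + 49 = 45)
(U(z) + O)² = (4 + 45)² = 49² = 2401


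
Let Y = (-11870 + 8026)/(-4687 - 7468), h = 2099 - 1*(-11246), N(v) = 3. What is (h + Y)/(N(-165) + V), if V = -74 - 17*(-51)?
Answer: 162212319/9675380 ≈ 16.765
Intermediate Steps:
V = 793 (V = -74 + 867 = 793)
h = 13345 (h = 2099 + 11246 = 13345)
Y = 3844/12155 (Y = -3844/(-12155) = -3844*(-1/12155) = 3844/12155 ≈ 0.31625)
(h + Y)/(N(-165) + V) = (13345 + 3844/12155)/(3 + 793) = (162212319/12155)/796 = (162212319/12155)*(1/796) = 162212319/9675380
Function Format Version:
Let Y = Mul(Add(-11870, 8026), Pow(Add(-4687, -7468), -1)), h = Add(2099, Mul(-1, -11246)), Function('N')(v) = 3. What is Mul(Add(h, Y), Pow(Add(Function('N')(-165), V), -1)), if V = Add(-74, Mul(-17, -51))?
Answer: Rational(162212319, 9675380) ≈ 16.765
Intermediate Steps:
V = 793 (V = Add(-74, 867) = 793)
h = 13345 (h = Add(2099, 11246) = 13345)
Y = Rational(3844, 12155) (Y = Mul(-3844, Pow(-12155, -1)) = Mul(-3844, Rational(-1, 12155)) = Rational(3844, 12155) ≈ 0.31625)
Mul(Add(h, Y), Pow(Add(Function('N')(-165), V), -1)) = Mul(Add(13345, Rational(3844, 12155)), Pow(Add(3, 793), -1)) = Mul(Rational(162212319, 12155), Pow(796, -1)) = Mul(Rational(162212319, 12155), Rational(1, 796)) = Rational(162212319, 9675380)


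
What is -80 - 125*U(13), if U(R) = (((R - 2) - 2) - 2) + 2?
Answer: -1205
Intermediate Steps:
U(R) = -4 + R (U(R) = (((-2 + R) - 2) - 2) + 2 = ((-4 + R) - 2) + 2 = (-6 + R) + 2 = -4 + R)
-80 - 125*U(13) = -80 - 125*(-4 + 13) = -80 - 125*9 = -80 - 1125 = -1205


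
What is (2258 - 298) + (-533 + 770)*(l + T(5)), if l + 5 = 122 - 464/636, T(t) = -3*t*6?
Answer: 433863/53 ≈ 8186.1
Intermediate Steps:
T(t) = -18*t
l = 18487/159 (l = -5 + (122 - 464/636) = -5 + (122 - 464*1/636) = -5 + (122 - 116/159) = -5 + 19282/159 = 18487/159 ≈ 116.27)
(2258 - 298) + (-533 + 770)*(l + T(5)) = (2258 - 298) + (-533 + 770)*(18487/159 - 18*5) = 1960 + 237*(18487/159 - 90) = 1960 + 237*(4177/159) = 1960 + 329983/53 = 433863/53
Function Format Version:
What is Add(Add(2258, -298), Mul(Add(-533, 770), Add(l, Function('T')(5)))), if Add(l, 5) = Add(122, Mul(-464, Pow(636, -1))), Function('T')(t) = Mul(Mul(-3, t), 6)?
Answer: Rational(433863, 53) ≈ 8186.1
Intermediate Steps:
Function('T')(t) = Mul(-18, t)
l = Rational(18487, 159) (l = Add(-5, Add(122, Mul(-464, Pow(636, -1)))) = Add(-5, Add(122, Mul(-464, Rational(1, 636)))) = Add(-5, Add(122, Rational(-116, 159))) = Add(-5, Rational(19282, 159)) = Rational(18487, 159) ≈ 116.27)
Add(Add(2258, -298), Mul(Add(-533, 770), Add(l, Function('T')(5)))) = Add(Add(2258, -298), Mul(Add(-533, 770), Add(Rational(18487, 159), Mul(-18, 5)))) = Add(1960, Mul(237, Add(Rational(18487, 159), -90))) = Add(1960, Mul(237, Rational(4177, 159))) = Add(1960, Rational(329983, 53)) = Rational(433863, 53)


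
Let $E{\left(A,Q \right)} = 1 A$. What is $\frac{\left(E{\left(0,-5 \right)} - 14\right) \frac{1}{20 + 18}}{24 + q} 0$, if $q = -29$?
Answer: $0$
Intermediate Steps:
$E{\left(A,Q \right)} = A$
$\frac{\left(E{\left(0,-5 \right)} - 14\right) \frac{1}{20 + 18}}{24 + q} 0 = \frac{\left(0 - 14\right) \frac{1}{20 + 18}}{24 - 29} \cdot 0 = \frac{\left(-14\right) \frac{1}{38}}{-5} \cdot 0 = \left(-14\right) \frac{1}{38} \left(- \frac{1}{5}\right) 0 = \left(- \frac{7}{19}\right) \left(- \frac{1}{5}\right) 0 = \frac{7}{95} \cdot 0 = 0$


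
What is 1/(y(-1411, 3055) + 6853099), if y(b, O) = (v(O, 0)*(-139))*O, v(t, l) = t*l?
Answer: 1/6853099 ≈ 1.4592e-7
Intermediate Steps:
v(t, l) = l*t
y(b, O) = 0 (y(b, O) = ((0*O)*(-139))*O = (0*(-139))*O = 0*O = 0)
1/(y(-1411, 3055) + 6853099) = 1/(0 + 6853099) = 1/6853099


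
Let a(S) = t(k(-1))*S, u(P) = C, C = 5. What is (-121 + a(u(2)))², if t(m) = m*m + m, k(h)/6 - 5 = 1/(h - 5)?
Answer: 17884441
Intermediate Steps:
k(h) = 30 + 6/(-5 + h) (k(h) = 30 + 6/(h - 5) = 30 + 6/(-5 + h))
t(m) = m + m² (t(m) = m² + m = m + m²)
u(P) = 5
a(S) = 870*S (a(S) = ((6*(-24 + 5*(-1))/(-5 - 1))*(1 + 6*(-24 + 5*(-1))/(-5 - 1)))*S = ((6*(-24 - 5)/(-6))*(1 + 6*(-24 - 5)/(-6)))*S = ((6*(-⅙)*(-29))*(1 + 6*(-⅙)*(-29)))*S = (29*(1 + 29))*S = (29*30)*S = 870*S)
(-121 + a(u(2)))² = (-121 + 870*5)² = (-121 + 4350)² = 4229² = 17884441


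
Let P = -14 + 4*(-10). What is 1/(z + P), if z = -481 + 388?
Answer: -1/147 ≈ -0.0068027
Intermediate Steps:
P = -54 (P = -14 - 40 = -54)
z = -93
1/(z + P) = 1/(-93 - 54) = 1/(-147) = -1/147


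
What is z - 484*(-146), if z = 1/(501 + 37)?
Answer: 38017233/538 ≈ 70664.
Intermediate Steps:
z = 1/538 ≈ 0.0018587
z - 484*(-146) = 1/538 - 484*(-146) = 1/538 + 70664 = 38017233/538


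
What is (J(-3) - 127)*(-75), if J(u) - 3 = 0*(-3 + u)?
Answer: 9300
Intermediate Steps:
J(u) = 3 (J(u) = 3 + 0*(-3 + u) = 3 + 0 = 3)
(J(-3) - 127)*(-75) = (3 - 127)*(-75) = -124*(-75) = 9300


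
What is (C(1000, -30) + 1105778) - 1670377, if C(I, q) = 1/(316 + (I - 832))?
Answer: -273265915/484 ≈ -5.6460e+5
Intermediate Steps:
C(I, q) = 1/(-516 + I) (C(I, q) = 1/(316 + (-832 + I)) = 1/(-516 + I))
(C(1000, -30) + 1105778) - 1670377 = (1/(-516 + 1000) + 1105778) - 1670377 = (1/484 + 1105778) - 1670377 = 535196553/484 - 1670377 = -273265915/484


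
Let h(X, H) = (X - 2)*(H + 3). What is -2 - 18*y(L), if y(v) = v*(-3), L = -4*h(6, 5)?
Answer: -6914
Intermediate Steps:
h(X, H) = (-2 + X)*(3 + H)
L = -128 (L = -4*(-6 - 2*5 + 3*6 + 5*6) = -4*(-6 - 10 + 18 + 30) = -4*32 = -128)
y(v) = -3*v
-2 - 18*y(L) = -2 - (-54)*(-128) = -2 - 18*384 = -2 - 6912 = -6914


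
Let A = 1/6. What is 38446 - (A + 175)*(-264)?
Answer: 84690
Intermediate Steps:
A = ⅙ ≈ 0.16667
38446 - (A + 175)*(-264) = 38446 - (⅙ + 175)*(-264) = 38446 - 1051*(-264)/6 = 38446 - 1*(-46244) = 38446 + 46244 = 84690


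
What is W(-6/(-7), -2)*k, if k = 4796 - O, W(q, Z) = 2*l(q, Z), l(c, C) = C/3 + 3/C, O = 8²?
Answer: -61516/3 ≈ -20505.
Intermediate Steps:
O = 64
l(c, C) = 3/C + C/3 (l(c, C) = C*(⅓) + 3/C = C/3 + 3/C = 3/C + C/3)
W(q, Z) = 6/Z + 2*Z/3 (W(q, Z) = 2*(3/Z + Z/3) = 6/Z + 2*Z/3)
k = 4732 (k = 4796 - 1*64 = 4796 - 64 = 4732)
W(-6/(-7), -2)*k = (6/(-2) + (⅔)*(-2))*4732 = (6*(-½) - 4/3)*4732 = (-3 - 4/3)*4732 = -13/3*4732 = -61516/3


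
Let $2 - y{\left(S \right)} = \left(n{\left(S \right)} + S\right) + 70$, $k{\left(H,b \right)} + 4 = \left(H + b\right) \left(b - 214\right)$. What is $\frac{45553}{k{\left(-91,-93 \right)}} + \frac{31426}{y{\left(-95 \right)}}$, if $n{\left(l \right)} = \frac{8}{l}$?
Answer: $\frac{168748495349}{145333332} \approx 1161.1$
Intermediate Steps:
$k{\left(H,b \right)} = -4 + \left(-214 + b\right) \left(H + b\right)$ ($k{\left(H,b \right)} = -4 + \left(H + b\right) \left(b - 214\right) = -4 + \left(H + b\right) \left(-214 + b\right) = -4 + \left(-214 + b\right) \left(H + b\right)$)
$y{\left(S \right)} = -68 - S - \frac{8}{S}$ ($y{\left(S \right)} = 2 - \left(\left(\frac{8}{S} + S\right) + 70\right) = 2 - \left(\left(S + \frac{8}{S}\right) + 70\right) = 2 - \left(70 + S + \frac{8}{S}\right) = -68 - S - \frac{8}{S}$)
$\frac{45553}{k{\left(-91,-93 \right)}} + \frac{31426}{y{\left(-95 \right)}} = \frac{45553}{-4 + \left(-93\right)^{2} - -19474 - -19902 - -8463} + \frac{31426}{-68 - -95 - \frac{8}{-95}} = \frac{45553}{-4 + 8649 + 19474 + 19902 + 8463} + \frac{31426}{-68 + 95 - - \frac{8}{95}} = \frac{45553}{56484} + \frac{31426}{-68 + 95 + \frac{8}{95}} = 45553 \cdot \frac{1}{56484} + \frac{31426}{\frac{2573}{95}} = \frac{45553}{56484} + 31426 \cdot \frac{95}{2573} = \frac{45553}{56484} + \frac{2985470}{2573} = \frac{168748495349}{145333332}$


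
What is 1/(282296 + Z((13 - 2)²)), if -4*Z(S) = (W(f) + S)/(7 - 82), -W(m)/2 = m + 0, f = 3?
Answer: 60/16937783 ≈ 3.5424e-6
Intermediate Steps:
W(m) = -2*m (W(m) = -2*(m + 0) = -2*m)
Z(S) = -1/50 + S/300 (Z(S) = -(-2*3 + S)/(4*(7 - 82)) = -(-6 + S)/(4*(-75)) = -(-6 + S)*(-1)/(4*75) = -(2/25 - S/75)/4 = -1/50 + S/300)
1/(282296 + Z((13 - 2)²)) = 1/(282296 + (-1/50 + (13 - 2)²/300)) = 1/(282296 + (-1/50 + (1/300)*11²)) = 1/(282296 + (-1/50 + (1/300)*121)) = 1/(282296 + (-1/50 + 121/300)) = 1/(282296 + 23/60) = 1/(16937783/60) = 60/16937783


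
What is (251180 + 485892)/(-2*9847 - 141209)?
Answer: -737072/160903 ≈ -4.5808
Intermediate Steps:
(251180 + 485892)/(-2*9847 - 141209) = 737072/(-19694 - 141209) = 737072/(-160903) = 737072*(-1/160903) = -737072/160903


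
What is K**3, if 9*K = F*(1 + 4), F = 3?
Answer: 125/27 ≈ 4.6296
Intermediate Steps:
K = 5/3 (K = (3*(1 + 4))/9 = (3*5)/9 = (1/9)*15 = 5/3 ≈ 1.6667)
K**3 = (5/3)**3 = 125/27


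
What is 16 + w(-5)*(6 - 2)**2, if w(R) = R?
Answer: -64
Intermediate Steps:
16 + w(-5)*(6 - 2)**2 = 16 - 5*(6 - 2)**2 = 16 - 5*4**2 = 16 - 5*16 = 16 - 80 = -64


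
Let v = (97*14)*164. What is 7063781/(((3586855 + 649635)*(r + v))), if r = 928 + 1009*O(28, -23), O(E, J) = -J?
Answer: 7063781/1045764847030 ≈ 6.7547e-6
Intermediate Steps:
v = 222712 (v = 1358*164 = 222712)
r = 24135 (r = 928 + 1009*(-1*(-23)) = 928 + 1009*23 = 928 + 23207 = 24135)
7063781/(((3586855 + 649635)*(r + v))) = 7063781/(((3586855 + 649635)*(24135 + 222712))) = 7063781/((4236490*246847)) = 7063781/1045764847030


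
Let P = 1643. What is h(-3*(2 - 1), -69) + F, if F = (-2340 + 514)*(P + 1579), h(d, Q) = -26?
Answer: -5883398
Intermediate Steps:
F = -5883372 (F = (-2340 + 514)*(1643 + 1579) = -1826*3222 = -5883372)
h(-3*(2 - 1), -69) + F = -26 - 5883372 = -5883398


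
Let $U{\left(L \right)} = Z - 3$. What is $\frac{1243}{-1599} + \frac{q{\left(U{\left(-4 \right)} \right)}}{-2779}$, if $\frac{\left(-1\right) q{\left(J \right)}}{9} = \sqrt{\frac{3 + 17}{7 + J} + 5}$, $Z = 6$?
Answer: $- \frac{1243}{1599} + \frac{9 \sqrt{7}}{2779} \approx -0.76879$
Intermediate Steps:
$U{\left(L \right)} = 3$ ($U{\left(L \right)} = 6 - 3 = 3$)
$q{\left(J \right)} = - 9 \sqrt{5 + \frac{20}{7 + J}}$ ($q{\left(J \right)} = - 9 \sqrt{\frac{3 + 17}{7 + J} + 5} = - 9 \sqrt{\frac{20}{7 + J} + 5} = - 9 \sqrt{5 + \frac{20}{7 + J}}$)
$\frac{1243}{-1599} + \frac{q{\left(U{\left(-4 \right)} \right)}}{-2779} = \frac{1243}{-1599} + \frac{\left(-9\right) \sqrt{5} \sqrt{\frac{11 + 3}{7 + 3}}}{-2779} = 1243 \left(- \frac{1}{1599}\right) + - 9 \sqrt{5} \sqrt{\frac{1}{10} \cdot 14} \left(- \frac{1}{2779}\right) = - \frac{1243}{1599} + - 9 \sqrt{5} \sqrt{\frac{1}{10} \cdot 14} \left(- \frac{1}{2779}\right) = - \frac{1243}{1599} + - 9 \sqrt{5} \sqrt{\frac{7}{5}} \left(- \frac{1}{2779}\right) = - \frac{1243}{1599} + - 9 \sqrt{5} \frac{\sqrt{35}}{5} \left(- \frac{1}{2779}\right) = - \frac{1243}{1599} + - 9 \sqrt{7} \left(- \frac{1}{2779}\right) = - \frac{1243}{1599} + \frac{9 \sqrt{7}}{2779}$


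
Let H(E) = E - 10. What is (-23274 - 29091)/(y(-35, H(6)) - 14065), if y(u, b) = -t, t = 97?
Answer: 52365/14162 ≈ 3.6976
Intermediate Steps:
H(E) = -10 + E
y(u, b) = -97 (y(u, b) = -1*97 = -97)
(-23274 - 29091)/(y(-35, H(6)) - 14065) = (-23274 - 29091)/(-97 - 14065) = -52365/(-14162) = -52365*(-1/14162) = 52365/14162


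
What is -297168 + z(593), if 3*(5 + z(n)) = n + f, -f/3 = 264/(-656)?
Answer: -73055833/246 ≈ -2.9698e+5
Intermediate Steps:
f = 99/82 (f = -792/(-656) = -792*(-1)/656 = -3*(-33/82) = 99/82 ≈ 1.2073)
z(n) = -377/82 + n/3 (z(n) = -5 + (n + 99/82)/3 = -5 + (99/82 + n)/3 = -5 + (33/82 + n/3) = -377/82 + n/3)
-297168 + z(593) = -297168 + (-377/82 + (1/3)*593) = -297168 + (-377/82 + 593/3) = -297168 + 47495/246 = -73055833/246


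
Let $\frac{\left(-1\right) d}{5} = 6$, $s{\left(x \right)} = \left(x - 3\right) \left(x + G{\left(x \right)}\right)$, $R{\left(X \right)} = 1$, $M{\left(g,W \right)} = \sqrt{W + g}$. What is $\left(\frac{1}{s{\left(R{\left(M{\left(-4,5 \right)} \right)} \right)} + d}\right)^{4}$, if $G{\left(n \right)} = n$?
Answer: $\frac{1}{1336336} \approx 7.4831 \cdot 10^{-7}$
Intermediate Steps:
$s{\left(x \right)} = 2 x \left(-3 + x\right)$ ($s{\left(x \right)} = \left(x - 3\right) \left(x + x\right) = \left(-3 + x\right) 2 x = 2 x \left(-3 + x\right)$)
$d = -30$ ($d = \left(-5\right) 6 = -30$)
$\left(\frac{1}{s{\left(R{\left(M{\left(-4,5 \right)} \right)} \right)} + d}\right)^{4} = \left(\frac{1}{2 \cdot 1 \left(-3 + 1\right) - 30}\right)^{4} = \left(\frac{1}{2 \cdot 1 \left(-2\right) - 30}\right)^{4} = \left(\frac{1}{-4 - 30}\right)^{4} = \left(\frac{1}{-34}\right)^{4} = \left(- \frac{1}{34}\right)^{4} = \frac{1}{1336336}$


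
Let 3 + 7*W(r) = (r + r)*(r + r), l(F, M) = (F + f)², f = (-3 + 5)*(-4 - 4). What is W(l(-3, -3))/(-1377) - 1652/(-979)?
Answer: -494410471/9436581 ≈ -52.393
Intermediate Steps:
f = -16 (f = 2*(-8) = -16)
l(F, M) = (-16 + F)² (l(F, M) = (F - 16)² = (-16 + F)²)
W(r) = -3/7 + 4*r²/7 (W(r) = -3/7 + ((r + r)*(r + r))/7 = -3/7 + ((2*r)*(2*r))/7 = -3/7 + (4*r²)/7 = -3/7 + 4*r²/7)
W(l(-3, -3))/(-1377) - 1652/(-979) = (-3/7 + 4*((-16 - 3)²)²/7)/(-1377) - 1652/(-979) = (-3/7 + 4*((-19)²)²/7)*(-1/1377) - 1652*(-1/979) = (-3/7 + (4/7)*361²)*(-1/1377) + 1652/979 = (-3/7 + (4/7)*130321)*(-1/1377) + 1652/979 = (-3/7 + 521284/7)*(-1/1377) + 1652/979 = (521281/7)*(-1/1377) + 1652/979 = -521281/9639 + 1652/979 = -494410471/9436581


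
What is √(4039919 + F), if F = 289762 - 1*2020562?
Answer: √2309119 ≈ 1519.6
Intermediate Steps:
F = -1730800 (F = 289762 - 2020562 = -1730800)
√(4039919 + F) = √(4039919 - 1730800) = √2309119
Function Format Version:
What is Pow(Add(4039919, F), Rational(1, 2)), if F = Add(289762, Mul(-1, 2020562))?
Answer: Pow(2309119, Rational(1, 2)) ≈ 1519.6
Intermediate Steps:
F = -1730800 (F = Add(289762, -2020562) = -1730800)
Pow(Add(4039919, F), Rational(1, 2)) = Pow(Add(4039919, -1730800), Rational(1, 2)) = Pow(2309119, Rational(1, 2))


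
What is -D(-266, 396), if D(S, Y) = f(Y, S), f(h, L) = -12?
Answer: 12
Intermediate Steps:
D(S, Y) = -12
-D(-266, 396) = -1*(-12) = 12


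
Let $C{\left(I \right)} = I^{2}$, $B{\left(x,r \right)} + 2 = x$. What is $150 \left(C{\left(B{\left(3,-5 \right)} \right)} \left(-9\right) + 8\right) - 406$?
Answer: $-556$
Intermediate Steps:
$B{\left(x,r \right)} = -2 + x$
$150 \left(C{\left(B{\left(3,-5 \right)} \right)} \left(-9\right) + 8\right) - 406 = 150 \left(\left(-2 + 3\right)^{2} \left(-9\right) + 8\right) - 406 = 150 \left(1^{2} \left(-9\right) + 8\right) - 406 = 150 \left(1 \left(-9\right) + 8\right) - 406 = 150 \left(-9 + 8\right) - 406 = 150 \left(-1\right) - 406 = -150 - 406 = -556$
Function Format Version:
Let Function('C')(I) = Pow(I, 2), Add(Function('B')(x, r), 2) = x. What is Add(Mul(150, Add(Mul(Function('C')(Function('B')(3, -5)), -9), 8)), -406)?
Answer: -556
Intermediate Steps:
Function('B')(x, r) = Add(-2, x)
Add(Mul(150, Add(Mul(Function('C')(Function('B')(3, -5)), -9), 8)), -406) = Add(Mul(150, Add(Mul(Pow(Add(-2, 3), 2), -9), 8)), -406) = Add(Mul(150, Add(Mul(Pow(1, 2), -9), 8)), -406) = Add(Mul(150, Add(Mul(1, -9), 8)), -406) = Add(Mul(150, Add(-9, 8)), -406) = Add(Mul(150, -1), -406) = Add(-150, -406) = -556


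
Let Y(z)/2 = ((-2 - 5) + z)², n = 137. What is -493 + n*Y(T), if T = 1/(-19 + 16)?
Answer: 128179/9 ≈ 14242.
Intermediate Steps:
T = -⅓ (T = 1/(-3) = -⅓ ≈ -0.33333)
Y(z) = 2*(-7 + z)² (Y(z) = 2*((-2 - 5) + z)² = 2*(-7 + z)²)
-493 + n*Y(T) = -493 + 137*(2*(-7 - ⅓)²) = -493 + 137*(2*(-22/3)²) = -493 + 137*(2*(484/9)) = -493 + 137*(968/9) = -493 + 132616/9 = 128179/9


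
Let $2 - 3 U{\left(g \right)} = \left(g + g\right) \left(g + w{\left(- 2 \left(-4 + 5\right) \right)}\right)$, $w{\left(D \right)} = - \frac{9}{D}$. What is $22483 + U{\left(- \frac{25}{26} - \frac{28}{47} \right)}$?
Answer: $\frac{8394765455}{373321} \approx 22487.0$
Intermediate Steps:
$U{\left(g \right)} = \frac{2}{3} - \frac{2 g \left(\frac{9}{2} + g\right)}{3}$ ($U{\left(g \right)} = \frac{2}{3} - \frac{\left(g + g\right) \left(g - \frac{9}{\left(-2\right) \left(-4 + 5\right)}\right)}{3} = \frac{2}{3} - \frac{2 g \left(g - \frac{9}{\left(-2\right) 1}\right)}{3} = \frac{2}{3} - \frac{2 g \left(g - \frac{9}{-2}\right)}{3} = \frac{2}{3} - \frac{2 g \left(g - - \frac{9}{2}\right)}{3} = \frac{2}{3} - \frac{2 g \left(g + \frac{9}{2}\right)}{3} = \frac{2}{3} - \frac{2 g \left(\frac{9}{2} + g\right)}{3}$)
$22483 + U{\left(- \frac{25}{26} - \frac{28}{47} \right)} = 22483 - \left(- \frac{2}{3} + 3 \left(- \frac{25}{26} - \frac{28}{47}\right) + \frac{2 \left(- \frac{25}{26} - \frac{28}{47}\right)^{2}}{3}\right) = 22483 - \left(- \frac{19571}{3666} + \frac{3621409}{2239926}\right) = 22483 + \left(\frac{2}{3} + \frac{5709}{1222} - \frac{3621409}{2239926}\right) = 22483 + \frac{1389412}{373321} = \frac{8394765455}{373321}$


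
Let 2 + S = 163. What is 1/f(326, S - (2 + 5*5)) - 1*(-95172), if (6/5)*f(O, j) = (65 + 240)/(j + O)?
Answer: 29028012/305 ≈ 95174.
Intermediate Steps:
S = 161 (S = -2 + 163 = 161)
f(O, j) = 1525/(6*(O + j)) (f(O, j) = 5*((65 + 240)/(j + O))/6 = 5*(305/(O + j))/6 = 1525/(6*(O + j)))
1/f(326, S - (2 + 5*5)) - 1*(-95172) = 1/(1525/(6*(326 + (161 - (2 + 5*5))))) - 1*(-95172) = 1/(1525/(6*(326 + (161 - (2 + 25))))) + 95172 = 1/(1525/(6*(326 + (161 - 1*27)))) + 95172 = 1/(1525/(6*(326 + (161 - 27)))) + 95172 = 1/(1525/(6*(326 + 134))) + 95172 = 1/((1525/6)/460) + 95172 = 1/((1525/6)*(1/460)) + 95172 = 1/(305/552) + 95172 = 552/305 + 95172 = 29028012/305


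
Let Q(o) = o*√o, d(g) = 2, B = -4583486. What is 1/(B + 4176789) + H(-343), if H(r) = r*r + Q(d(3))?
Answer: 47847495352/406697 + 2*√2 ≈ 1.1765e+5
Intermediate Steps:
Q(o) = o^(3/2)
H(r) = r² + 2*√2 (H(r) = r*r + 2^(3/2) = r² + 2*√2)
1/(B + 4176789) + H(-343) = 1/(-4583486 + 4176789) + ((-343)² + 2*√2) = 1/(-406697) + (117649 + 2*√2) = -1/406697 + (117649 + 2*√2) = 47847495352/406697 + 2*√2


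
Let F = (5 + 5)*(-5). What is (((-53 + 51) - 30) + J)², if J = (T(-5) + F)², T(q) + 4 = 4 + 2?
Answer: 5161984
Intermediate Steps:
T(q) = 2 (T(q) = -4 + (4 + 2) = -4 + 6 = 2)
F = -50 (F = 10*(-5) = -50)
J = 2304 (J = (2 - 50)² = (-48)² = 2304)
(((-53 + 51) - 30) + J)² = (((-53 + 51) - 30) + 2304)² = ((-2 - 30) + 2304)² = (-32 + 2304)² = 2272² = 5161984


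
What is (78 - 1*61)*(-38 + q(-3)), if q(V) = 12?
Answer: -442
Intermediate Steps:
(78 - 1*61)*(-38 + q(-3)) = (78 - 1*61)*(-38 + 12) = (78 - 61)*(-26) = 17*(-26) = -442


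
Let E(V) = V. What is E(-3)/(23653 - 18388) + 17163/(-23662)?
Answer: -30144727/41526810 ≈ -0.72591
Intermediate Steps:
E(-3)/(23653 - 18388) + 17163/(-23662) = -3/(23653 - 18388) + 17163/(-23662) = -3/5265 + 17163*(-1/23662) = -3*1/5265 - 17163/23662 = -1/1755 - 17163/23662 = -30144727/41526810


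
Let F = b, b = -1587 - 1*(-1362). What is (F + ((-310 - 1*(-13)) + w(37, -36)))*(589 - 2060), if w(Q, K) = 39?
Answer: 710493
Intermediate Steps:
b = -225 (b = -1587 + 1362 = -225)
F = -225
(F + ((-310 - 1*(-13)) + w(37, -36)))*(589 - 2060) = (-225 + ((-310 - 1*(-13)) + 39))*(589 - 2060) = (-225 + ((-310 + 13) + 39))*(-1471) = (-225 + (-297 + 39))*(-1471) = (-225 - 258)*(-1471) = -483*(-1471) = 710493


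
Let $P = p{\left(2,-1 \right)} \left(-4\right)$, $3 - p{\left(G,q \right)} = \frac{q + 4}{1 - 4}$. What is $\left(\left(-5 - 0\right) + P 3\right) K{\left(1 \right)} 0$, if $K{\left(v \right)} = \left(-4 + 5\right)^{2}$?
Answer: $0$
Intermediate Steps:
$p{\left(G,q \right)} = \frac{13}{3} + \frac{q}{3}$ ($p{\left(G,q \right)} = 3 - \frac{q + 4}{1 - 4} = 3 - \frac{4 + q}{-3} = 3 - \left(4 + q\right) \left(- \frac{1}{3}\right) = 3 - \left(- \frac{4}{3} - \frac{q}{3}\right) = 3 + \left(\frac{4}{3} + \frac{q}{3}\right) = \frac{13}{3} + \frac{q}{3}$)
$P = -16$ ($P = \left(\frac{13}{3} + \frac{1}{3} \left(-1\right)\right) \left(-4\right) = \left(\frac{13}{3} - \frac{1}{3}\right) \left(-4\right) = 4 \left(-4\right) = -16$)
$K{\left(v \right)} = 1$ ($K{\left(v \right)} = 1^{2} = 1$)
$\left(\left(-5 - 0\right) + P 3\right) K{\left(1 \right)} 0 = \left(\left(-5 - 0\right) - 48\right) 1 \cdot 0 = \left(\left(-5 + 0\right) - 48\right) 1 \cdot 0 = \left(-5 - 48\right) 1 \cdot 0 = \left(-53\right) 1 \cdot 0 = \left(-53\right) 0 = 0$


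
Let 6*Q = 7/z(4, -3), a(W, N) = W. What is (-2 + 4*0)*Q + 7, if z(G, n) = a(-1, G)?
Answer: 28/3 ≈ 9.3333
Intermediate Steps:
z(G, n) = -1
Q = -7/6 (Q = (7/(-1))/6 = (7*(-1))/6 = (1/6)*(-7) = -7/6 ≈ -1.1667)
(-2 + 4*0)*Q + 7 = (-2 + 4*0)*(-7/6) + 7 = (-2 + 0)*(-7/6) + 7 = -2*(-7/6) + 7 = 7/3 + 7 = 28/3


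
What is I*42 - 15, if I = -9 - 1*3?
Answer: -519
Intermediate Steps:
I = -12 (I = -9 - 3 = -12)
I*42 - 15 = -12*42 - 15 = -504 - 15 = -519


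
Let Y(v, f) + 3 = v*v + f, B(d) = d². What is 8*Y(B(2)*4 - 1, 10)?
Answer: 1856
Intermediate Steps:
Y(v, f) = -3 + f + v² (Y(v, f) = -3 + (v*v + f) = -3 + (v² + f) = -3 + (f + v²) = -3 + f + v²)
8*Y(B(2)*4 - 1, 10) = 8*(-3 + 10 + (2²*4 - 1)²) = 8*(-3 + 10 + (4*4 - 1)²) = 8*(-3 + 10 + (16 - 1)²) = 8*(-3 + 10 + 15²) = 8*(-3 + 10 + 225) = 8*232 = 1856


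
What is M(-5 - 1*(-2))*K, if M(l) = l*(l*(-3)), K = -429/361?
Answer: 11583/361 ≈ 32.086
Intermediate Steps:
K = -429/361 (K = -429*1/361 = -429/361 ≈ -1.1884)
M(l) = -3*l**2 (M(l) = l*(-3*l) = -3*l**2)
M(-5 - 1*(-2))*K = -3*(-5 - 1*(-2))**2*(-429/361) = -3*(-5 + 2)**2*(-429/361) = -3*(-3)**2*(-429/361) = -3*9*(-429/361) = -27*(-429/361) = 11583/361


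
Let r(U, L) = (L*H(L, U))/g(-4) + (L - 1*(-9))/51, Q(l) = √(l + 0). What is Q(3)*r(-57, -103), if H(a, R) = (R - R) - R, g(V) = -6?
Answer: 99619*√3/102 ≈ 1691.6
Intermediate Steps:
H(a, R) = -R (H(a, R) = 0 - R = -R)
Q(l) = √l
r(U, L) = 3/17 + L/51 + L*U/6 (r(U, L) = (L*(-U))/(-6) + (L - 1*(-9))/51 = -L*U*(-⅙) + (L + 9)*(1/51) = L*U/6 + (9 + L)*(1/51) = L*U/6 + (3/17 + L/51) = 3/17 + L/51 + L*U/6)
Q(3)*r(-57, -103) = √3*(3/17 + (1/51)*(-103) + (⅙)*(-103)*(-57)) = √3*(3/17 - 103/51 + 1957/2) = √3*(99619/102) = 99619*√3/102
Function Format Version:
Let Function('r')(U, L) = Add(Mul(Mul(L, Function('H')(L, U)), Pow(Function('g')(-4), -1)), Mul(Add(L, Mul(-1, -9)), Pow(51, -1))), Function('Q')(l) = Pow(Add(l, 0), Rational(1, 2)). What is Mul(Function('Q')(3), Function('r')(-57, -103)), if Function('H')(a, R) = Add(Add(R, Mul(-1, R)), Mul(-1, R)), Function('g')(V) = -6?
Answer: Mul(Rational(99619, 102), Pow(3, Rational(1, 2))) ≈ 1691.6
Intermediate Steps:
Function('H')(a, R) = Mul(-1, R) (Function('H')(a, R) = Add(0, Mul(-1, R)) = Mul(-1, R))
Function('Q')(l) = Pow(l, Rational(1, 2))
Function('r')(U, L) = Add(Rational(3, 17), Mul(Rational(1, 51), L), Mul(Rational(1, 6), L, U)) (Function('r')(U, L) = Add(Mul(Mul(L, Mul(-1, U)), Pow(-6, -1)), Mul(Add(L, Mul(-1, -9)), Pow(51, -1))) = Add(Mul(Mul(-1, L, U), Rational(-1, 6)), Mul(Add(L, 9), Rational(1, 51))) = Add(Mul(Rational(1, 6), L, U), Mul(Add(9, L), Rational(1, 51))) = Add(Mul(Rational(1, 6), L, U), Add(Rational(3, 17), Mul(Rational(1, 51), L))) = Add(Rational(3, 17), Mul(Rational(1, 51), L), Mul(Rational(1, 6), L, U)))
Mul(Function('Q')(3), Function('r')(-57, -103)) = Mul(Pow(3, Rational(1, 2)), Add(Rational(3, 17), Mul(Rational(1, 51), -103), Mul(Rational(1, 6), -103, -57))) = Mul(Pow(3, Rational(1, 2)), Add(Rational(3, 17), Rational(-103, 51), Rational(1957, 2))) = Mul(Pow(3, Rational(1, 2)), Rational(99619, 102)) = Mul(Rational(99619, 102), Pow(3, Rational(1, 2)))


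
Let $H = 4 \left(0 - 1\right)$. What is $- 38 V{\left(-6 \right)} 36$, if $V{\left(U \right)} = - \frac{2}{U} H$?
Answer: $1824$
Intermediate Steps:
$H = -4$ ($H = 4 \left(-1\right) = -4$)
$V{\left(U \right)} = \frac{8}{U}$ ($V{\left(U \right)} = - \frac{2}{U} \left(-4\right) = \frac{8}{U}$)
$- 38 V{\left(-6 \right)} 36 = - 38 \frac{8}{-6} \cdot 36 = - 38 \cdot 8 \left(- \frac{1}{6}\right) 36 = \left(-38\right) \left(- \frac{4}{3}\right) 36 = \frac{152}{3} \cdot 36 = 1824$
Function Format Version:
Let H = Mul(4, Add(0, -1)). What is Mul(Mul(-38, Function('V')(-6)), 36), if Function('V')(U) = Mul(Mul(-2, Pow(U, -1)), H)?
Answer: 1824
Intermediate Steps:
H = -4 (H = Mul(4, -1) = -4)
Function('V')(U) = Mul(8, Pow(U, -1)) (Function('V')(U) = Mul(Mul(-2, Pow(U, -1)), -4) = Mul(8, Pow(U, -1)))
Mul(Mul(-38, Function('V')(-6)), 36) = Mul(Mul(-38, Mul(8, Pow(-6, -1))), 36) = Mul(Mul(-38, Mul(8, Rational(-1, 6))), 36) = Mul(Mul(-38, Rational(-4, 3)), 36) = Mul(Rational(152, 3), 36) = 1824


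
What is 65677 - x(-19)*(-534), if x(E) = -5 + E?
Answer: 52861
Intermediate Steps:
65677 - x(-19)*(-534) = 65677 - (-5 - 19)*(-534) = 65677 - (-24)*(-534) = 65677 - 1*12816 = 65677 - 12816 = 52861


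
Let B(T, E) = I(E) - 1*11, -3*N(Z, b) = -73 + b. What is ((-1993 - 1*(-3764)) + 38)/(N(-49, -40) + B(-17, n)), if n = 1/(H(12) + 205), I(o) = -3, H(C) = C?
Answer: 5427/71 ≈ 76.437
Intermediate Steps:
N(Z, b) = 73/3 - b/3 (N(Z, b) = -(-73 + b)/3 = 73/3 - b/3)
n = 1/217 (n = 1/(12 + 205) = 1/217 ≈ 0.0046083)
B(T, E) = -14 (B(T, E) = -3 - 1*11 = -3 - 11 = -14)
((-1993 - 1*(-3764)) + 38)/(N(-49, -40) + B(-17, n)) = ((-1993 - 1*(-3764)) + 38)/((73/3 - ⅓*(-40)) - 14) = ((-1993 + 3764) + 38)/((73/3 + 40/3) - 14) = (1771 + 38)/(113/3 - 14) = 1809/(71/3) = 1809*(3/71) = 5427/71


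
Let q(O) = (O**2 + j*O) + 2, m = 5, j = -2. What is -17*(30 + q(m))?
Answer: -799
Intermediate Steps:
q(O) = 2 + O**2 - 2*O (q(O) = (O**2 - 2*O) + 2 = 2 + O**2 - 2*O)
-17*(30 + q(m)) = -17*(30 + (2 + 5**2 - 2*5)) = -17*(30 + (2 + 25 - 10)) = -17*(30 + 17) = -17*47 = -799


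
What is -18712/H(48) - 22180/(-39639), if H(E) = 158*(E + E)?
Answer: -5629149/8350616 ≈ -0.67410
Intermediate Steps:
H(E) = 316*E (H(E) = 158*(2*E) = 316*E)
-18712/H(48) - 22180/(-39639) = -18712/(316*48) - 22180/(-39639) = -18712/15168 - 22180*(-1/39639) = -18712*1/15168 + 22180/39639 = -2339/1896 + 22180/39639 = -5629149/8350616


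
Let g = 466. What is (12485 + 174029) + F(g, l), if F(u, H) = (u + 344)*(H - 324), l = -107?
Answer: -162596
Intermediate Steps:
F(u, H) = (-324 + H)*(344 + u) (F(u, H) = (344 + u)*(-324 + H) = (-324 + H)*(344 + u))
(12485 + 174029) + F(g, l) = (12485 + 174029) + (-111456 - 324*466 + 344*(-107) - 107*466) = 186514 + (-111456 - 150984 - 36808 - 49862) = 186514 - 349110 = -162596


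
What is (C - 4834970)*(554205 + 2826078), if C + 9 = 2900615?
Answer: -6538697745012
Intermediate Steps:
C = 2900606 (C = -9 + 2900615 = 2900606)
(C - 4834970)*(554205 + 2826078) = (2900606 - 4834970)*(554205 + 2826078) = -1934364*3380283 = -6538697745012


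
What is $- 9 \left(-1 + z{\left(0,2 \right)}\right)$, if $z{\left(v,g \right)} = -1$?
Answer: $18$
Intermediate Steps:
$- 9 \left(-1 + z{\left(0,2 \right)}\right) = - 9 \left(-1 - 1\right) = \left(-9\right) \left(-2\right) = 18$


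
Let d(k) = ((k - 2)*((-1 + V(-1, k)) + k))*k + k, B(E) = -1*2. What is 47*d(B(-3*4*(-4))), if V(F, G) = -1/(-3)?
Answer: -3290/3 ≈ -1096.7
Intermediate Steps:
B(E) = -2
V(F, G) = 1/3 (V(F, G) = -1*(-1/3) = 1/3)
d(k) = k + k*(-2 + k)*(-2/3 + k) (d(k) = ((k - 2)*((-1 + 1/3) + k))*k + k = ((-2 + k)*(-2/3 + k))*k + k = k*(-2 + k)*(-2/3 + k) + k = k + k*(-2 + k)*(-2/3 + k))
47*d(B(-3*4*(-4))) = 47*((1/3)*(-2)*(7 - 8*(-2) + 3*(-2)**2)) = 47*((1/3)*(-2)*(7 + 16 + 3*4)) = 47*((1/3)*(-2)*(7 + 16 + 12)) = 47*((1/3)*(-2)*35) = 47*(-70/3) = -3290/3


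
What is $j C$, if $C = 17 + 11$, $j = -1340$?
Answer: $-37520$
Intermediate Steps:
$C = 28$
$j C = \left(-1340\right) 28 = -37520$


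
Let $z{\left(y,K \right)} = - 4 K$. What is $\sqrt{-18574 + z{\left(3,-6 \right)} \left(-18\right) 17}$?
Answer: $i \sqrt{25918} \approx 160.99 i$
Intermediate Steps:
$\sqrt{-18574 + z{\left(3,-6 \right)} \left(-18\right) 17} = \sqrt{-18574 + \left(-4\right) \left(-6\right) \left(-18\right) 17} = \sqrt{-18574 + 24 \left(-18\right) 17} = \sqrt{-18574 - 7344} = \sqrt{-25918} = i \sqrt{25918}$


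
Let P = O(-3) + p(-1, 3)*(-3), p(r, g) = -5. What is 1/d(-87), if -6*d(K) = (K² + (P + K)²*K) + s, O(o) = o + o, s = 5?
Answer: 3/260867 ≈ 1.1500e-5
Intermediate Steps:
O(o) = 2*o
P = 9 (P = 2*(-3) - 5*(-3) = -6 + 15 = 9)
d(K) = -⅚ - K²/6 - K*(9 + K)²/6 (d(K) = -((K² + (9 + K)²*K) + 5)/6 = -((K² + K*(9 + K)²) + 5)/6 = -(5 + K² + K*(9 + K)²)/6 = -⅚ - K²/6 - K*(9 + K)²/6)
1/d(-87) = 1/(-⅚ - ⅙*(-87)² - ⅙*(-87)*(9 - 87)²) = 1/(-⅚ - ⅙*7569 - ⅙*(-87)*(-78)²) = 1/(-⅚ - 2523/2 - ⅙*(-87)*6084) = 1/(-⅚ - 2523/2 + 88218) = 1/(260867/3) = 3/260867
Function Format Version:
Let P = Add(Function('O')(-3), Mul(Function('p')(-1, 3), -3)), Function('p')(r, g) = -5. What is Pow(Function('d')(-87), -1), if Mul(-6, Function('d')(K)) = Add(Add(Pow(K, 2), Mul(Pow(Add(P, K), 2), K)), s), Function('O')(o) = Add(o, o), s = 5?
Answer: Rational(3, 260867) ≈ 1.1500e-5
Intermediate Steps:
Function('O')(o) = Mul(2, o)
P = 9 (P = Add(Mul(2, -3), Mul(-5, -3)) = Add(-6, 15) = 9)
Function('d')(K) = Add(Rational(-5, 6), Mul(Rational(-1, 6), Pow(K, 2)), Mul(Rational(-1, 6), K, Pow(Add(9, K), 2))) (Function('d')(K) = Mul(Rational(-1, 6), Add(Add(Pow(K, 2), Mul(Pow(Add(9, K), 2), K)), 5)) = Mul(Rational(-1, 6), Add(Add(Pow(K, 2), Mul(K, Pow(Add(9, K), 2))), 5)) = Mul(Rational(-1, 6), Add(5, Pow(K, 2), Mul(K, Pow(Add(9, K), 2)))) = Add(Rational(-5, 6), Mul(Rational(-1, 6), Pow(K, 2)), Mul(Rational(-1, 6), K, Pow(Add(9, K), 2))))
Pow(Function('d')(-87), -1) = Pow(Add(Rational(-5, 6), Mul(Rational(-1, 6), Pow(-87, 2)), Mul(Rational(-1, 6), -87, Pow(Add(9, -87), 2))), -1) = Pow(Add(Rational(-5, 6), Mul(Rational(-1, 6), 7569), Mul(Rational(-1, 6), -87, Pow(-78, 2))), -1) = Pow(Add(Rational(-5, 6), Rational(-2523, 2), Mul(Rational(-1, 6), -87, 6084)), -1) = Pow(Add(Rational(-5, 6), Rational(-2523, 2), 88218), -1) = Pow(Rational(260867, 3), -1) = Rational(3, 260867)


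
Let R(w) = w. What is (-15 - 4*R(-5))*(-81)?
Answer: -405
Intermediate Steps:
(-15 - 4*R(-5))*(-81) = (-15 - 4*(-5))*(-81) = (-15 + 20)*(-81) = 5*(-81) = -405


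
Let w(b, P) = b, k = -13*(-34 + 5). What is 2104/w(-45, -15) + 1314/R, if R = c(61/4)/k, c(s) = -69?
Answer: -7479062/1035 ≈ -7226.1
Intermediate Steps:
k = 377 (k = -13*(-29) = 377)
R = -69/377 ≈ -0.18302
2104/w(-45, -15) + 1314/R = 2104/(-45) + 1314/(-69/377) = 2104*(-1/45) + 1314*(-377/69) = -2104/45 - 165126/23 = -7479062/1035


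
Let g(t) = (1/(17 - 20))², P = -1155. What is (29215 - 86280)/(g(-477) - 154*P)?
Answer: -513585/1600831 ≈ -0.32082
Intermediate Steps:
g(t) = ⅑ (g(t) = (1/(-3))² = (-⅓)² = ⅑)
(29215 - 86280)/(g(-477) - 154*P) = (29215 - 86280)/(⅑ - 154*(-1155)) = -57065/(⅑ + 177870) = -57065/1600831/9 = -57065*9/1600831 = -513585/1600831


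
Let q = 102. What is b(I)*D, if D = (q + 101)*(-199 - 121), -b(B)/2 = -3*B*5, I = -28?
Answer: 54566400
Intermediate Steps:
b(B) = 30*B (b(B) = -2*(-3*B)*5 = -(-30)*B = 30*B)
D = -64960 (D = (102 + 101)*(-199 - 121) = 203*(-320) = -64960)
b(I)*D = (30*(-28))*(-64960) = -840*(-64960) = 54566400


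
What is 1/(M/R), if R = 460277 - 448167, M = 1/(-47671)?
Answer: -577295810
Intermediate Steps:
M = -1/47671 ≈ -2.0977e-5
R = 12110
1/(M/R) = 1/(-1/47671/12110) = 1/(-1/47671*1/12110) = 1/(-1/577295810) = -577295810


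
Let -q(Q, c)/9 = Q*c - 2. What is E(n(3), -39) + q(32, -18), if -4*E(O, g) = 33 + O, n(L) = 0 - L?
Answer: 10389/2 ≈ 5194.5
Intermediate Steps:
n(L) = -L
E(O, g) = -33/4 - O/4 (E(O, g) = -(33 + O)/4 = -33/4 - O/4)
q(Q, c) = 18 - 9*Q*c (q(Q, c) = -9*(Q*c - 2) = -9*(-2 + Q*c) = 18 - 9*Q*c)
E(n(3), -39) + q(32, -18) = (-33/4 - (-1)*3/4) + (18 - 9*32*(-18)) = (-33/4 - ¼*(-3)) + (18 + 5184) = (-33/4 + ¾) + 5202 = -15/2 + 5202 = 10389/2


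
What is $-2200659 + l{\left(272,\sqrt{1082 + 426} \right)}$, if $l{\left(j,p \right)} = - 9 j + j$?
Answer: $-2202835$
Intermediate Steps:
$l{\left(j,p \right)} = - 8 j$
$-2200659 + l{\left(272,\sqrt{1082 + 426} \right)} = -2200659 - 2176 = -2202835$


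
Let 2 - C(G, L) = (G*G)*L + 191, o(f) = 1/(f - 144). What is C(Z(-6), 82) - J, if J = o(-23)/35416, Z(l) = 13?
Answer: -83080588183/5914472 ≈ -14047.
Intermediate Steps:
o(f) = 1/(-144 + f)
J = -1/5914472 (J = 1/(-144 - 23*35416) = (1/35416)/(-167) = -1/167*1/35416 = -1/5914472 ≈ -1.6908e-7)
C(G, L) = -189 - L*G**2 (C(G, L) = 2 - ((G*G)*L + 191) = 2 - (G**2*L + 191) = 2 - (L*G**2 + 191) = 2 - (191 + L*G**2) = 2 + (-191 - L*G**2) = -189 - L*G**2)
C(Z(-6), 82) - J = (-189 - 1*82*13**2) - 1*(-1/5914472) = (-189 - 1*82*169) + 1/5914472 = (-189 - 13858) + 1/5914472 = -14047 + 1/5914472 = -83080588183/5914472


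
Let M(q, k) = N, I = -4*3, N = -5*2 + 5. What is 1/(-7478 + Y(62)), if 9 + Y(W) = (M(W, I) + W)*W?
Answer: -1/3953 ≈ -0.00025297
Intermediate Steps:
N = -5 (N = -10 + 5 = -5)
I = -12
M(q, k) = -5
Y(W) = -9 + W*(-5 + W) (Y(W) = -9 + (-5 + W)*W = -9 + W*(-5 + W))
1/(-7478 + Y(62)) = 1/(-7478 + (-9 + 62² - 5*62)) = 1/(-7478 + (-9 + 3844 - 310)) = 1/(-7478 + 3525) = 1/(-3953) = -1/3953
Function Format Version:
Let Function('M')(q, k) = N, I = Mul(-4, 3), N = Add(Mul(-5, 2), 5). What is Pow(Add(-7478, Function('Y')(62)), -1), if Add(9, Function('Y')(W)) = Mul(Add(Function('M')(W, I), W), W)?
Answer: Rational(-1, 3953) ≈ -0.00025297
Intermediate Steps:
N = -5 (N = Add(-10, 5) = -5)
I = -12
Function('M')(q, k) = -5
Function('Y')(W) = Add(-9, Mul(W, Add(-5, W))) (Function('Y')(W) = Add(-9, Mul(Add(-5, W), W)) = Add(-9, Mul(W, Add(-5, W))))
Pow(Add(-7478, Function('Y')(62)), -1) = Pow(Add(-7478, Add(-9, Pow(62, 2), Mul(-5, 62))), -1) = Pow(Add(-7478, Add(-9, 3844, -310)), -1) = Pow(Add(-7478, 3525), -1) = Pow(-3953, -1) = Rational(-1, 3953)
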